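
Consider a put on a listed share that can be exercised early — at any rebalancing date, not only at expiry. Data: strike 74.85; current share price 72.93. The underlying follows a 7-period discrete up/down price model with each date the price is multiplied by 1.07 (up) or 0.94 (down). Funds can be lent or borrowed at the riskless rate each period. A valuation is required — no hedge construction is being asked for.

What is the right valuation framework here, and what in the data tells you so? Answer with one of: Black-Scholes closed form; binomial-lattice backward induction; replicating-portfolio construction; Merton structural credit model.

Key observation: an American put (K = 74.85, S₀ = 72.93) on a 7-date tree has no closed form — the optimal stopping decision is embedded and must be resolved recursively from expiry.

framework: binomial-lattice backward induction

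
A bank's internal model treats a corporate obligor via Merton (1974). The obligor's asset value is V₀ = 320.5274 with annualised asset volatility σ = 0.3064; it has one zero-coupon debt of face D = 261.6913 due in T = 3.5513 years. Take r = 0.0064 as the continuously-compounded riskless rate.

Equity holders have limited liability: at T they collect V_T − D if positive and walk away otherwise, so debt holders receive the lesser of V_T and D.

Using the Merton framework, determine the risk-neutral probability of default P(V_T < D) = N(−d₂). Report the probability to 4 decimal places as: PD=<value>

Apply the equity-as-call identities (strike 261.6913, horizon 3.5513 years):
d₁ = [ln(V₀/D) + (r + σ²/2)T] / (σ√T)
   = [ln(320.5274/261.6913) + (0.0064 + 0.5·0.3064²)·3.5513] / (0.3064·√3.5513)
   = [0.202802 + 0.189428] / 0.577408 = 0.679295
d₂ = d₁ − σ√T = 0.679295 − 0.577408 = 0.101888
risk-neutral PD = N(−d₂) = N(-0.101888) = 0.459423

PD=0.4594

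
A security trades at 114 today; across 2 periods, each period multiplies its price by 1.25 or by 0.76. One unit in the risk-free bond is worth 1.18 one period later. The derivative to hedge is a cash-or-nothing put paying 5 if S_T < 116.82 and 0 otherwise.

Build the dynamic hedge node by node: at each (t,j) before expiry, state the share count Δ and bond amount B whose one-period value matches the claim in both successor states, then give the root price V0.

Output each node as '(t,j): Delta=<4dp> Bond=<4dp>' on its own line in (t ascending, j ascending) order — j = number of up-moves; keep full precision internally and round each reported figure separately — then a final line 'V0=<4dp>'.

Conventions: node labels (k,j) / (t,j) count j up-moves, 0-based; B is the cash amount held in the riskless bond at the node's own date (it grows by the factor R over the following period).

Under the risk-neutral measure, an up-move has probability p* = (R−d)/(u−d) = 0.8571 and values discount at R = 1.18.
Expiry values: V(2,0)=5.0000, V(2,1)=5.0000, V(2,2)=0.0000
(1,0): S=86.6400. Δ = (V_up−V_dn)/(S_up−S_dn) = (5.0000−5.0000)/(108.3000−65.8464) = 0.0000. V = [p*·5.0000 + (1−p*)·5.0000]/1.18 = 4.2373. B = V − Δ·S = 4.2373.
(1,1): S=142.5000. Δ = (V_up−V_dn)/(S_up−S_dn) = (0.0000−5.0000)/(178.1250−108.3000) = -0.0716. V = [p*·0.0000 + (1−p*)·5.0000]/1.18 = 0.6053. B = V − Δ·S = 10.8094.
(0,0): S=114.0000. Δ = (V_up−V_dn)/(S_up−S_dn) = (0.6053−4.2373)/(142.5000−86.6400) = -0.0650. V = [p*·0.6053 + (1−p*)·4.2373]/1.18 = 0.9527. B = V − Δ·S = 8.3649.
Verification: the root portfolio costs Δ(0,0)·S0 + B(0,0) = 0.9527, matching V0.

(0,0): Delta=-0.0650 Bond=8.3649
(1,0): Delta=0.0000 Bond=4.2373
(1,1): Delta=-0.0716 Bond=10.8094
V0=0.9527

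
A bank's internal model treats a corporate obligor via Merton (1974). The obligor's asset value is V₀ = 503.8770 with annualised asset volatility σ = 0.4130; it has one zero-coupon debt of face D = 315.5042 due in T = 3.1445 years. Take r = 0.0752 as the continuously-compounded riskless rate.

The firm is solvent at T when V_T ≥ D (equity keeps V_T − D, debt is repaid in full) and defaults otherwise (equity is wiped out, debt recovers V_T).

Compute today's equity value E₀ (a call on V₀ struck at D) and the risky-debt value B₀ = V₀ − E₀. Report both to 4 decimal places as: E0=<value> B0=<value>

Work the structural quantities from V₀ = 503.8770 against face 315.5042:
d₁ = [ln(V₀/D) + (r + σ²/2)T] / (σ√T)
   = [ln(503.8770/315.5042) + (0.0752 + 0.5·0.4130²)·3.1445] / (0.4130·√3.1445)
   = [0.468160 + 0.504644] / 0.732362 = 1.328310
d₂ = d₁ − σ√T = 1.328310 − 0.732362 = 0.595948
N(d₁) = 0.907962,  N(d₂) = 0.724395,  e^(−rT) = 0.789412
E₀ = V₀·N(d₁) − D·e^(−rT)·N(d₂)
   = 503.8770·0.907962 − 315.5042·0.789412·0.724395 = 277.081302
B₀ = V₀ − E₀ = 503.8770 − 277.081302 = 226.795698

E0=277.0813 B0=226.7957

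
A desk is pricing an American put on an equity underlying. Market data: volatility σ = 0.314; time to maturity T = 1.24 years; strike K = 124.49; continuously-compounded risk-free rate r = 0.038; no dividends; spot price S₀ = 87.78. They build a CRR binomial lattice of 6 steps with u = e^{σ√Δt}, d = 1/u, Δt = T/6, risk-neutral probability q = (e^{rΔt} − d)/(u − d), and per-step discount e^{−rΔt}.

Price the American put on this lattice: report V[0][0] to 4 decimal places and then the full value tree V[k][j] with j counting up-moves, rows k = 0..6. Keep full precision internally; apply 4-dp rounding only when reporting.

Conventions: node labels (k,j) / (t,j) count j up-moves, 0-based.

Δt=0.20667  u=1.15344  d=0.86697  q=0.49190  discount=0.99218
step 6 (expiry): payoffs max(K−S,0) = 87.2138 74.8971 58.5107 36.7100 7.7060 0.0000 0.0000
k=5: (k=5,j=0): S=42.9958, K−S=81.4942, hold=80.5204 ⇒ V=81.4942 exercise | (k=5,j=1): S=57.2023, K−S=67.2877, hold=66.3138 ⇒ V=67.2877 exercise | (k=5,j=2): S=76.1030, K−S=48.3870, hold=47.4132 ⇒ V=48.3870 exercise | (k=5,j=3): S=101.2487, K−S=23.2413, hold=22.2675 ⇒ V=23.2413 exercise | (k=5,j=4): S=134.7030, K−S=0.0000, hold=3.8848 ⇒ V=3.8848 continue | (k=5,j=5): S=179.2112, K−S=0.0000, hold=0.0000 ⇒ V=0.0000 continue
k=4: (k=4,j=0): S=49.5929, K−S=74.8971, hold=73.9232 ⇒ V=74.8971 exercise | (k=4,j=1): S=65.9793, K−S=58.5107, hold=57.5369 ⇒ V=58.5107 exercise | (k=4,j=2): S=87.7800, K−S=36.7100, hold=35.7362 ⇒ V=36.7100 exercise | (k=4,j=3): S=116.7840, K−S=7.7060, hold=13.6126 ⇒ V=13.6126 continue | (k=4,j=4): S=155.3715, K−S=0.0000, hold=1.9584 ⇒ V=1.9584 continue
k=3: (k=3,j=0): S=57.2023, K−S=67.2877, hold=66.3138 ⇒ V=67.2877 exercise | (k=3,j=1): S=76.1030, K−S=48.3870, hold=47.4132 ⇒ V=48.3870 exercise | (k=3,j=2): S=101.2487, K−S=23.2413, hold=25.1502 ⇒ V=25.1502 continue | (k=3,j=3): S=134.7030, K−S=0.0000, hold=7.8183 ⇒ V=7.8183 continue
k=2: (k=2,j=0): S=65.9793, K−S=58.5107, hold=57.5369 ⇒ V=58.5107 exercise | (k=2,j=1): S=87.7800, K−S=36.7100, hold=36.6678 ⇒ V=36.7100 exercise | (k=2,j=2): S=116.7840, K−S=7.7060, hold=16.4946 ⇒ V=16.4946 continue
k=1: (k=1,j=0): S=76.1030, K−S=48.3870, hold=47.4132 ⇒ V=48.3870 exercise | (k=1,j=1): S=101.2487, K−S=23.2413, hold=26.5567 ⇒ V=26.5567 continue
k=0: (k=0,j=0): S=87.7800, K−S=36.7100, hold=37.3543 ⇒ V=37.3543 continue

price = 37.3543
tree:
37.3543
48.3870 26.5567
58.5107 36.7100 16.4946
67.2877 48.3870 25.1502 7.8183
74.8971 58.5107 36.7100 13.6126 1.9584
81.4942 67.2877 48.3870 23.2413 3.8848 0.0000
87.2138 74.8971 58.5107 36.7100 7.7060 0.0000 0.0000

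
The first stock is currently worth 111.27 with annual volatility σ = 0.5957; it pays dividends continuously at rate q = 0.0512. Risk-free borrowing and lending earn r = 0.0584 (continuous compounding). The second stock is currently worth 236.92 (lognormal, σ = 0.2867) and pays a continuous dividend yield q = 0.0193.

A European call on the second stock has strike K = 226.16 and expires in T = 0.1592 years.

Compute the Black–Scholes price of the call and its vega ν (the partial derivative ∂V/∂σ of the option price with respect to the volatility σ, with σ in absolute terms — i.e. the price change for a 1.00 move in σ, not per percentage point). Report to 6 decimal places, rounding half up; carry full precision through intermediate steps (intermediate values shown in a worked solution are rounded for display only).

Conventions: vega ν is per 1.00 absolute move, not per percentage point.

σ√T = 0.2867·√0.1592 = 0.114393
d₁ = (ln(S/K) + (r−q+σ²/2)T) / (σ√T) = (ln(236.92/226.16) + (0.0584−0.0193+0.2867²/2)·0.1592) / 0.114393 = (0.046480 + 0.012768) / 0.114393 = 0.517929
d₂ = d₁ − σ√T = 0.517929 − 0.114393 = 0.403536
e^{−rT} = 0.990746
e^{−qT} = 0.996932
N(d₁) = 0.697746,  N(d₂) = 0.656723
Call price V = S·e^{−qT}·N(d₁) − K·e^{−rT}·N(d₂) = 164.802852 − 147.150001 = 17.652851
φ(d₁) = (1/√(2π))·e^{−d₁²/2} = 0.348867
ν = S·e^{−qT}·φ(d₁)·√T = 32.877524

price = 17.652851
ν = 32.877524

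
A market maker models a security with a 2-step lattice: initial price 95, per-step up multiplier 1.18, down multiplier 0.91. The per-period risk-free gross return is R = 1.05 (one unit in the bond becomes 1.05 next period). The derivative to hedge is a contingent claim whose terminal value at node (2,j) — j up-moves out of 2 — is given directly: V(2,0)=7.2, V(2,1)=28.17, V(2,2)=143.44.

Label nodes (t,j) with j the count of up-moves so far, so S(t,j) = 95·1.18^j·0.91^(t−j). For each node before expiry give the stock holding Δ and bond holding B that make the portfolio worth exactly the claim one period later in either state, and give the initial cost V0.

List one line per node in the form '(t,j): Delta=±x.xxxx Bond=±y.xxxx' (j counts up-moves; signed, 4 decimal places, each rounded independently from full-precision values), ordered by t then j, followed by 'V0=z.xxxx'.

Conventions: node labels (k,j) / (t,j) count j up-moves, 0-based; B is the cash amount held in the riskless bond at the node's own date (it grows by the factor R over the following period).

(0,0): Delta=2.5941 Bond=-197.1900
(1,0): Delta=0.8984 Bond=-60.4540
(1,1): Delta=3.8084 Bond=-343.1739
V0=49.2520

Under the risk-neutral measure, an up-move has probability p* = (R−d)/(u−d) = 0.5185 and values discount at R = 1.05.
Expiry values: V(2,0)=7.2000, V(2,1)=28.1700, V(2,2)=143.4400
  t=1,j=0: stock 86.4500 → up 102.0110 (V=28.1700), down 78.6695 (V=7.2000). Price 17.2127; hedge Δ=0.8984, bond B=-60.4540.
  t=1,j=1: stock 112.1000 → up 132.2780 (V=143.4400), down 102.0110 (V=28.1700). Price 83.7520; hedge Δ=3.8084, bond B=-343.1739.
  t=0,j=0: stock 95.0000 → up 112.1000 (V=83.7520), down 86.4500 (V=17.2127). Price 49.2520; hedge Δ=2.5941, bond B=-197.1900.
Verification: the root portfolio costs Δ(0,0)·S0 + B(0,0) = 49.2520, matching V0.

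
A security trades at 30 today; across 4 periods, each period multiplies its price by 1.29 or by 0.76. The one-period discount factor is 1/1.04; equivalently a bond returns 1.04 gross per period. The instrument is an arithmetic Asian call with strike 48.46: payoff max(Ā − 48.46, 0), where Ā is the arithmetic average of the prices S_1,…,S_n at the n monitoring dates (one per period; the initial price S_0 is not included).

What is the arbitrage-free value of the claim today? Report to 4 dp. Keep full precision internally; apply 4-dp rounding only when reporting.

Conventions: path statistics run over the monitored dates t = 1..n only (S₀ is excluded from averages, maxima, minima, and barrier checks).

Set p* = 0.5283 (from d < R < u); the path-dependent value is the discounted p*-expectation over all price paths.
Enumerate all 2^4 = 16 price paths (U = up ×1.29, D = down ×0.76); each path with k up-moves has probability p*^k·(1−p*)^(4−k).
DDDD: Ā=15.8265, payoff=0.0000, prob=0.049506
UDDD: Ā=26.8634, payoff=0.0000, prob=0.055447
DUDD: Ā=22.8884, payoff=0.0000, prob=0.055447
UUDD: Ā=38.8500, payoff=0.0000, prob=0.062100
DDUD: Ā=19.8674, payoff=0.0000, prob=0.055447
UDUD: Ā=33.7223, payoff=0.0000, prob=0.062100
DUUD: Ā=29.7473, payoff=0.0000, prob=0.062100
UUUD: Ā=50.4920, payoff=2.0320, prob=0.069552
DDDU: Ā=17.5714, payoff=0.0000, prob=0.055447
UDDU: Ā=29.8252, payoff=0.0000, prob=0.062100
DUDU: Ā=25.8502, payoff=0.0000, prob=0.062100
UUDU: Ā=43.8772, payoff=0.0000, prob=0.069552
DDUU: Ā=22.8292, payoff=0.0000, prob=0.062100
UDUU: Ā=38.7495, payoff=0.0000, prob=0.069552
DUUU: Ā=34.7745, payoff=0.0000, prob=0.069552
UUUU: Ā=59.0251, payoff=10.5651, prob=0.077898
Price = Σ prob·payoff / R^4 = 0.964340 / 1.169859 = 0.8243

price = 0.8243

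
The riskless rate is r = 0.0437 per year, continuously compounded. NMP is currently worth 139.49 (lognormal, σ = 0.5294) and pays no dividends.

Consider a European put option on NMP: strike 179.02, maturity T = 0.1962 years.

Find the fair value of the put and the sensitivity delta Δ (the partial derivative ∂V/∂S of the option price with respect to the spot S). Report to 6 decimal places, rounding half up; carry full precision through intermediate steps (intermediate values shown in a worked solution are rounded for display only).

σ√T = 0.5294·√0.1962 = 0.234495
d₁ = (ln(S/K) + (r+σ²/2)T) / (σ√T) = (ln(139.49/179.02) + (0.0437+0.5294²/2)·0.1962) / 0.234495 = (-0.249505 + 0.036068) / 0.234495 = -0.910198
d₂ = d₁ − σ√T = -0.910198 − 0.234495 = -1.144693
e^{−rT} = 0.991463
N(−d₁) = 0.818641,  N(−d₂) = 0.873832
Put price V = K·e^{−rT}·N(−d₂) − S·N(−d₁) = 155.097843 − 114.192216 = 40.905627
Δ = −N(−d₁) = -0.818641

price = 40.905627
Δ = -0.818641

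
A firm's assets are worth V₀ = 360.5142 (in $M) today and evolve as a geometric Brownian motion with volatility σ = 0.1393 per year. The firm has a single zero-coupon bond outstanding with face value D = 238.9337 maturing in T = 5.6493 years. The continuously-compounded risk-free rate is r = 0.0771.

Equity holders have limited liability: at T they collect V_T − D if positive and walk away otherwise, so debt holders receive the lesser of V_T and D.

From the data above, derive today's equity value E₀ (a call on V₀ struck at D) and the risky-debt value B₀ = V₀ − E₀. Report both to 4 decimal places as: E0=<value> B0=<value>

With assets at 360.5142 and a single debt payment of 238.9337 at 5.6493 years:
d₁ = [ln(V₀/D) + (r + σ²/2)T] / (σ√T)
   = [ln(360.5142/238.9337) + (0.0771 + 0.5·0.1393²)·5.6493] / (0.1393·√5.6493)
   = [0.411345 + 0.490372] / 0.331092 = 2.723466
d₂ = d₁ − σ√T = 2.723466 − 0.331092 = 2.392374
N(d₁) = 0.996770,  N(d₂) = 0.991630,  e^(−rT) = 0.646902
E₀ = V₀·N(d₁) − D·e^(−rT)·N(d₂)
   = 360.5142·0.996770 − 238.9337·0.646902·0.991630 = 206.076827
B₀ = V₀ − E₀ = 360.5142 − 206.076827 = 154.437373

E0=206.0768 B0=154.4374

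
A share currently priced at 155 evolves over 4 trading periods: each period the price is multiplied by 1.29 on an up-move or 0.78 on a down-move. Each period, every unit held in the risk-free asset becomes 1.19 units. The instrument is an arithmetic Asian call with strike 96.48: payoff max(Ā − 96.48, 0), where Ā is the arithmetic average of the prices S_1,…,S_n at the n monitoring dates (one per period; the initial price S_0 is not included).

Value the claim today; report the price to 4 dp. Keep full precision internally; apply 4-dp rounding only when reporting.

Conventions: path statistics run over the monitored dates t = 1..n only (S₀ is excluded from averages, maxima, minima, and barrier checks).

Risk-neutral up-probability p* = (R−d)/(u−d) = (1.19−0.78)/(1.29−0.78) = 0.8039; the claim prices as the p*-weighted sum of path payoffs discounted by R^4.
Enumerate all 2^4 = 16 price paths (U = up ×1.29, D = down ×0.78); each path with k up-moves has probability p*^k·(1−p*)^(4−k).
DDDD: Ā=86.5327, payoff=0.0000, prob=0.001478
UDDD: Ā=143.1118, payoff=46.6318, prob=0.006060
DUDD: Ā=123.3493, payoff=26.8693, prob=0.006060
UUDD: Ā=204.0008, payoff=107.5208, prob=0.024848
DDUD: Ā=107.9346, payoff=11.4546, prob=0.006060
UDUD: Ā=178.5072, payoff=82.0272, prob=0.024848
DUUD: Ā=158.7447, payoff=62.2647, prob=0.024848
UUUD: Ā=262.5392, payoff=166.0592, prob=0.101876
DDDU: Ā=95.9111, payoff=0.0000, prob=0.006060
UDDU: Ā=158.6221, payoff=62.1421, prob=0.024848
DUDU: Ā=138.8596, payoff=42.3796, prob=0.024848
UUDU: Ā=229.6525, payoff=133.1725, prob=0.101876
DDUU: Ā=123.4449, payoff=26.9649, prob=0.024848
UDUU: Ā=204.1588, payoff=107.6788, prob=0.101876
DUUU: Ā=184.3963, payoff=87.9163, prob=0.101876
UUUU: Ā=304.9632, payoff=208.4832, prob=0.417691
Price = Σ prob·payoff / R^4 = 147.531332 / 2.005339 = 73.5693

price = 73.5693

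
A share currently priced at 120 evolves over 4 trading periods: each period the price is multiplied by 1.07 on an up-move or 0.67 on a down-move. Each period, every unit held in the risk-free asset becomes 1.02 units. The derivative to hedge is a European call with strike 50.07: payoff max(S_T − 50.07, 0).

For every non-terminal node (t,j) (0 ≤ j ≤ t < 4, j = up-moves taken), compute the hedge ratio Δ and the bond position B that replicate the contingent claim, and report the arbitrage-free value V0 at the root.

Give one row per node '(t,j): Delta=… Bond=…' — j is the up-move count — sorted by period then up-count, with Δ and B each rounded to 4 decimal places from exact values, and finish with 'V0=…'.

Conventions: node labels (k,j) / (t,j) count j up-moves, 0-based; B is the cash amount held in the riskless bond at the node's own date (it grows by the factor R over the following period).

Risk-neutral probability p* = (R−d)/(u−d) = (1.02−0.67)/(1.07−0.67) = 0.8750.
At maturity the claim pays: V(4,0)=0.0000, V(4,1)=0.0000, V(4,2)=11.6035, V(4,3)=48.4235, V(4,4)=107.2255
  t=3,j=0: stock 36.0916 → up 38.6180 (V=0.0000), down 24.1813 (V=0.0000). Price 0.0000; hedge Δ=0.0000, bond B=0.0000.
  t=3,j=1: stock 57.6388 → up 61.6735 (V=11.6035), down 38.6180 (V=0.0000). Price 9.9540; hedge Δ=0.5033, bond B=-19.0547.
  t=3,j=2: stock 92.0500 → up 98.4935 (V=48.4235), down 61.6735 (V=11.6035). Price 42.9617; hedge Δ=1.0000, bond B=-49.0882.
  t=3,j=3: stock 147.0052 → up 157.2955 (V=107.2255), down 98.4935 (V=48.4235). Price 97.9169; hedge Δ=1.0000, bond B=-49.0882.
  t=2,j=0: stock 53.8680 → up 57.6388 (V=9.9540), down 36.0916 (V=0.0000). Price 8.5389; hedge Δ=0.4620, bond B=-16.3460.
  t=2,j=1: stock 86.0280 → up 92.0500 (V=42.9617), down 57.6388 (V=9.9540). Price 38.0743; hedge Δ=0.9592, bond B=-44.4451.
  t=2,j=2: stock 137.3880 → up 147.0052 (V=97.9169), down 92.0500 (V=42.9617). Price 89.2623; hedge Δ=1.0000, bond B=-48.1257.
  t=1,j=0: stock 80.4000 → up 86.0280 (V=38.0743), down 53.8680 (V=8.5389). Price 33.7082; hedge Δ=0.9184, bond B=-40.1301.
  t=1,j=1: stock 128.4000 → up 137.3880 (V=89.2623), down 86.0280 (V=38.0743). Price 81.2390; hedge Δ=0.9967, bond B=-46.7310.
  t=0,j=0: stock 120.0000 → up 128.4000 (V=81.2390), down 80.4000 (V=33.7082). Price 73.8212; hedge Δ=0.9902, bond B=-45.0058.
Verification: the root portfolio costs Δ(0,0)·S0 + B(0,0) = 73.8212, matching V0.

(0,0): Delta=0.9902 Bond=-45.0058
(1,0): Delta=0.9184 Bond=-40.1301
(1,1): Delta=0.9967 Bond=-46.7310
(2,0): Delta=0.4620 Bond=-16.3460
(2,1): Delta=0.9592 Bond=-44.4451
(2,2): Delta=1.0000 Bond=-48.1257
(3,0): Delta=0.0000 Bond=0.0000
(3,1): Delta=0.5033 Bond=-19.0547
(3,2): Delta=1.0000 Bond=-49.0882
(3,3): Delta=1.0000 Bond=-49.0882
V0=73.8212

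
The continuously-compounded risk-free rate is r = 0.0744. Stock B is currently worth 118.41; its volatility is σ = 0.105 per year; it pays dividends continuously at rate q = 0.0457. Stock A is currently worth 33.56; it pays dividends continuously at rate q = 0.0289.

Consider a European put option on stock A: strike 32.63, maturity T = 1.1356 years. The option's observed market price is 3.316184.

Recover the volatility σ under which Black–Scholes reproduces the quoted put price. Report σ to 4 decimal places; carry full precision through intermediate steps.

sigma = 0.3372

At σ = 0.3372 the Black–Scholes value reproduces the quote:
σ√T = 0.3372·√1.1356 = 0.359336
d₁ = (ln(S/K) + (r−q+σ²/2)T) / (σ√T) = (ln(33.56/32.63) + (0.0744−0.0289+0.3372²/2)·1.1356) / 0.359336 = (0.028103 + 0.116231) / 0.359336 = 0.401668
d₂ = d₁ − σ√T = 0.401668 − 0.359336 = 0.042332
e^{−rT} = 0.918982
e^{−qT} = 0.967714
N(−d₁) = 0.343964,  N(−d₂) = 0.483117
V = K·e^{−rT}·N(−d₂) − S·e^{−qT}·N(−d₁) = 14.486929 − 11.170745 = 3.316184 (the observed quote) — the price is monotone increasing in volatility, hence this σ is the only solution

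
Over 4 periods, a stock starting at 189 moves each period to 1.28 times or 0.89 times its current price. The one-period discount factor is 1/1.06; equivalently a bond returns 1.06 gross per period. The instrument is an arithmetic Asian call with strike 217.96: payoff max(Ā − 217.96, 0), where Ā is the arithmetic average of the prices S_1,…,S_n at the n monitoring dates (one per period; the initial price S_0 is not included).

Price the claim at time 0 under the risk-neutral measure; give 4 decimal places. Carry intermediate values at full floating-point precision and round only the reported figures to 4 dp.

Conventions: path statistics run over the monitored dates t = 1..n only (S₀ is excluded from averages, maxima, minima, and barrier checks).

price = 18.5933

Risk-neutral up-probability p* = (R−d)/(u−d) = (1.06−0.89)/(1.28−0.89) = 0.4359; the claim prices as the p*-weighted sum of path payoffs discounted by R^4.
Enumerate all 2^4 = 16 price paths (U = up ×1.28, D = down ×0.89); each path with k up-moves has probability p*^k·(1−p*)^(4−k).
DDDD: Ā=142.4347, payoff=0.0000, prob=0.101259
UDDD: Ā=204.8499, payoff=0.0000, prob=0.078245
DUDD: Ā=186.4224, payoff=0.0000, prob=0.078245
UUDD: Ā=268.1132, payoff=50.1532, prob=0.060462
DDUD: Ā=170.0220, payoff=0.0000, prob=0.078245
UDUD: Ā=244.5260, payoff=26.5660, prob=0.060462
DUUD: Ā=226.0985, payoff=8.1385, prob=0.060462
UUUD: Ā=325.1753, payoff=107.2153, prob=0.046721
DDDU: Ā=155.4255, payoff=0.0000, prob=0.078245
UDDU: Ā=223.5334, payoff=5.5734, prob=0.060462
DUDU: Ā=205.1059, payoff=0.0000, prob=0.060462
UUDU: Ā=294.9837, payoff=77.0237, prob=0.046721
DDUU: Ā=188.7054, payoff=0.0000, prob=0.060462
UDUU: Ā=271.3965, payoff=53.4365, prob=0.046721
DUUU: Ā=252.9690, payoff=35.0090, prob=0.046721
UUUU: Ā=363.8206, payoff=145.8606, prob=0.036102
Price = Σ prob·payoff / R^4 = 23.473656 / 1.262477 = 18.5933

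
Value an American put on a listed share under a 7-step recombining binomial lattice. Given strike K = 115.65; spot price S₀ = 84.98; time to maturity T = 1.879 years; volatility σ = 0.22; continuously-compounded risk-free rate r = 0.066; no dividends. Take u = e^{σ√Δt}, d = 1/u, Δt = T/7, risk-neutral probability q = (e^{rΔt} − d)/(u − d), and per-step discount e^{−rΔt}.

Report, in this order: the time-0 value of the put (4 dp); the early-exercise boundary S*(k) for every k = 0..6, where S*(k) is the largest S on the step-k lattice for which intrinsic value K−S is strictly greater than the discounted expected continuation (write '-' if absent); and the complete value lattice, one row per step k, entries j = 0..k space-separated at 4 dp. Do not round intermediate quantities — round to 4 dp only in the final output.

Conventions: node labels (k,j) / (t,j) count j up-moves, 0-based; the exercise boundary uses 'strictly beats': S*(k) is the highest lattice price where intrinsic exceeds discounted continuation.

price = 30.6700
boundary = 84.9800 95.2398 84.9800 95.2398 84.9800 95.2398 84.9800
tree:
30.6700
39.8246 20.4102
47.9930 30.6700 12.2152
55.2814 39.8246 20.4102 5.9012
61.7847 47.9930 30.6700 11.1846 1.7663
67.5874 55.2814 39.8246 20.4102 3.9932 0.0000
72.7650 61.7847 47.9930 30.6700 9.0278 0.0000 0.0000
77.3848 67.5874 55.2814 39.8246 20.4102 0.0000 0.0000 0.0000

Δt=0.26843  u=1.12073  d=0.89227  q=0.54977  discount=0.98244
step 7 (expiry): payoffs max(K−S,0) = 77.3848 67.5874 55.2814 39.8246 20.4102 0.0000 0.0000 0.0000
step 6: (k=6,j=0): S=42.8850, K−S=72.7650, hold=70.7341 ⇒ V=72.7650 exercise | (k=6,j=1): S=53.8653, K−S=61.7847, hold=59.7538 ⇒ V=61.7847 exercise | (k=6,j=2): S=67.6570, K−S=47.9930, hold=45.9621 ⇒ V=47.9930 exercise | (k=6,j=3): S=84.9800, K−S=30.6700, hold=28.6392 ⇒ V=30.6700 exercise | (k=6,j=4): S=106.7383, K−S=8.9117, hold=9.0278 ⇒ V=9.0278 continue | (k=6,j=5): S=134.0677, K−S=0.0000, hold=0.0000 ⇒ V=0.0000 continue | (k=6,j=6): S=168.3945, K−S=0.0000, hold=0.0000 ⇒ V=0.0000 continue  boundary S*=84.9800
step 5: (k=5,j=0): S=48.0626, K−S=67.5874, hold=65.5565 ⇒ V=67.5874 exercise | (k=5,j=1): S=60.3686, K−S=55.2814, hold=53.2505 ⇒ V=55.2814 exercise | (k=5,j=2): S=75.8254, K−S=39.8246, hold=37.7937 ⇒ V=39.8246 exercise | (k=5,j=3): S=95.2398, K−S=20.4102, hold=18.4421 ⇒ V=20.4102 exercise | (k=5,j=4): S=119.6251, K−S=0.0000, hold=3.9932 ⇒ V=3.9932 continue | (k=5,j=5): S=150.2540, K−S=0.0000, hold=0.0000 ⇒ V=0.0000 continue  boundary S*=95.2398
step 4: (k=4,j=0): S=53.8653, K−S=61.7847, hold=59.7538 ⇒ V=61.7847 exercise | (k=4,j=1): S=67.6570, K−S=47.9930, hold=45.9621 ⇒ V=47.9930 exercise | (k=4,j=2): S=84.9800, K−S=30.6700, hold=28.6392 ⇒ V=30.6700 exercise | (k=4,j=3): S=106.7383, K−S=8.9117, hold=11.1846 ⇒ V=11.1846 continue | (k=4,j=4): S=134.0677, K−S=0.0000, hold=1.7663 ⇒ V=1.7663 continue  boundary S*=84.9800
step 3: (k=3,j=0): S=60.3686, K−S=55.2814, hold=53.2505 ⇒ V=55.2814 exercise | (k=3,j=1): S=75.8254, K−S=39.8246, hold=37.7937 ⇒ V=39.8246 exercise | (k=3,j=2): S=95.2398, K−S=20.4102, hold=19.6070 ⇒ V=20.4102 exercise | (k=3,j=3): S=119.6251, K−S=0.0000, hold=5.9012 ⇒ V=5.9012 continue  boundary S*=95.2398
step 2: (k=2,j=0): S=67.6570, K−S=47.9930, hold=45.9621 ⇒ V=47.9930 exercise | (k=2,j=1): S=84.9800, K−S=30.6700, hold=28.6392 ⇒ V=30.6700 exercise | (k=2,j=2): S=106.7383, K−S=8.9117, hold=12.2152 ⇒ V=12.2152 continue  boundary S*=84.9800
step 1: (k=1,j=0): S=75.8254, K−S=39.8246, hold=37.7937 ⇒ V=39.8246 exercise | (k=1,j=1): S=95.2398, K−S=20.4102, hold=20.1636 ⇒ V=20.4102 exercise  boundary S*=95.2398
step 0: (k=0,j=0): S=84.9800, K−S=30.6700, hold=28.6392 ⇒ V=30.6700 exercise  boundary S*=84.9800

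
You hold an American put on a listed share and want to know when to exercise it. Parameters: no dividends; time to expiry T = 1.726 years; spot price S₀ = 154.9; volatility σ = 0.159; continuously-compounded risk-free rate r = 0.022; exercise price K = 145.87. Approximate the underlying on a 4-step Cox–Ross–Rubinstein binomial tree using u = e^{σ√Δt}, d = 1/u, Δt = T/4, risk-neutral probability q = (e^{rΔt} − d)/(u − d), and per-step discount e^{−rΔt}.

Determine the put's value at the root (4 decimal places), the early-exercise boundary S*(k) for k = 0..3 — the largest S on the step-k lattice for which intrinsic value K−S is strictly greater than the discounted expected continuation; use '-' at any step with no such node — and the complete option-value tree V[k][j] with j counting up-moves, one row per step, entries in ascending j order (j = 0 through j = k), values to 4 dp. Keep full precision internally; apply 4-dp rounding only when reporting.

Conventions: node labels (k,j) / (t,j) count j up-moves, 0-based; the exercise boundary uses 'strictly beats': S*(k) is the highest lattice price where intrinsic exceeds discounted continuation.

price = 6.8770
boundary = - - - 113.2327
tree:
6.8770
12.0968 2.1750
20.4748 4.5697 0.0000
32.6373 9.6008 0.0000 0.0000
43.8672 20.1710 0.0000 0.0000 0.0000

Δt=0.43150  u=1.11009  d=0.90082  q=0.51949  discount=0.99055
step 4 (expiry): payoffs max(K−S,0) = 43.8672 20.1710 0.0000 0.0000 0.0000
step 3: (k=3,j=0): S=113.2327, K−S=32.6373, hold=31.2591 ⇒ V=32.6373 exercise | (k=3,j=1): S=139.5377, K−S=6.3323, hold=9.6008 ⇒ V=9.6008 continue | (k=3,j=2): S=171.9536, K−S=0.0000, hold=0.0000 ⇒ V=0.0000 continue | (k=3,j=3): S=211.9000, K−S=0.0000, hold=0.0000 ⇒ V=0.0000 continue  boundary S*=113.2327
step 2: (k=2,j=0): S=125.6990, K−S=20.1710, hold=20.4748 ⇒ V=20.4748 continue | (k=2,j=1): S=154.9000, K−S=0.0000, hold=4.5697 ⇒ V=4.5697 continue | (k=2,j=2): S=190.8847, K−S=0.0000, hold=0.0000 ⇒ V=0.0000 continue  boundary S*=-
step 1: (k=1,j=0): S=139.5377, K−S=6.3323, hold=12.0968 ⇒ V=12.0968 continue | (k=1,j=1): S=171.9536, K−S=0.0000, hold=2.1750 ⇒ V=2.1750 continue  boundary S*=-
step 0: (k=0,j=0): S=154.9000, K−S=0.0000, hold=6.8770 ⇒ V=6.8770 continue  boundary S*=-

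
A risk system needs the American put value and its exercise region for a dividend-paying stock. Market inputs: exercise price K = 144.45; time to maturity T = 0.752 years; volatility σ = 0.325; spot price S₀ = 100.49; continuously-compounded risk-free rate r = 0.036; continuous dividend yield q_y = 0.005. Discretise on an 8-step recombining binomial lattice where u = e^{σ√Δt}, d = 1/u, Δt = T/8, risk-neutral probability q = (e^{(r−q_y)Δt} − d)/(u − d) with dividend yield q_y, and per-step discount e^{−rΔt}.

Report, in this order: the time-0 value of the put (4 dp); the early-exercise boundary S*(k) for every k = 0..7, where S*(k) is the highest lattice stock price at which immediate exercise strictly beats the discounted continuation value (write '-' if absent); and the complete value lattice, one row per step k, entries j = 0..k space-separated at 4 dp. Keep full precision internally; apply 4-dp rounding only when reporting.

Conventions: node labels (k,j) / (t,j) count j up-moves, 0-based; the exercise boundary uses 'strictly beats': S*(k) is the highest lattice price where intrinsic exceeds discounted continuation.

params: Δt=0.09400 u=1.10478 d=0.90516 q=0.48973 e^(-rΔt)=0.99662
t_8 payoffs: 99.1678 89.1817 76.9933 62.1170 43.9600 21.7988 0.0000 0.0000 0.0000
t_7: node(7,0) S=50.0267 payoff=94.4233 vs cont=93.9588 → 94.4233 [stop]  node(7,1) S=61.0591 payoff=83.3909 vs cont=82.9316 → 83.3909 [stop]  node(7,2) S=74.5246 payoff=69.9254 vs cont=69.4725 → 69.9254 [stop]  node(7,3) S=90.9596 payoff=53.4904 vs cont=53.0452 → 53.4904 [stop]  node(7,4) S=111.0190 payoff=33.4310 vs cont=32.9952 → 33.4310 [stop]  node(7,5) S=135.5022 payoff=8.9478 vs cont=11.0857 → 11.0857 [wait]  node(7,6) S=165.3846 payoff=0.0000 vs cont=0.0000 → 0.0000 [wait]  node(7,7) S=201.8571 payoff=0.0000 vs cont=0.0000 → 0.0000 [wait]  ⇒ S*(7)=111.0190
t_6: node(6,0) S=55.2683 payoff=89.1817 vs cont=88.7197 → 89.1817 [stop]  node(6,1) S=67.4567 payoff=76.9933 vs cont=76.5370 → 76.9933 [stop]  node(6,2) S=82.3330 payoff=62.1170 vs cont=61.6677 → 62.1170 [stop]  node(6,3) S=100.4900 payoff=43.9600 vs cont=43.5192 → 43.9600 [stop]  node(6,4) S=122.6512 payoff=21.7988 vs cont=22.4119 → 22.4119 [wait]  node(6,5) S=149.6996 payoff=0.0000 vs cont=5.6376 → 5.6376 [wait]  node(6,6) S=182.7131 payoff=0.0000 vs cont=0.0000 → 0.0000 [wait]  ⇒ S*(6)=100.4900
t_5: node(5,0) S=61.0591 payoff=83.3909 vs cont=82.9316 → 83.3909 [stop]  node(5,1) S=74.5246 payoff=69.9254 vs cont=69.4725 → 69.9254 [stop]  node(5,2) S=90.9596 payoff=53.4904 vs cont=53.0452 → 53.4904 [stop]  node(5,3) S=111.0190 payoff=33.4310 vs cont=33.2944 → 33.4310 [stop]  node(5,4) S=135.5022 payoff=8.9478 vs cont=14.1491 → 14.1491 [wait]  node(5,5) S=165.3846 payoff=0.0000 vs cont=2.8670 → 2.8670 [wait]  ⇒ S*(5)=111.0190
t_4: node(4,0) S=67.4567 payoff=76.9933 vs cont=76.5370 → 76.9933 [stop]  node(4,1) S=82.3330 payoff=62.1170 vs cont=61.6677 → 62.1170 [stop]  node(4,2) S=100.4900 payoff=43.9600 vs cont=43.5192 → 43.9600 [stop]  node(4,3) S=122.6512 payoff=21.7988 vs cont=23.9070 → 23.9070 [wait]  node(4,4) S=149.6996 payoff=0.0000 vs cont=8.5948 → 8.5948 [wait]  ⇒ S*(4)=100.4900
t_3: node(3,0) S=74.5246 payoff=69.9254 vs cont=69.4725 → 69.9254 [stop]  node(3,1) S=90.9596 payoff=53.4904 vs cont=53.0452 → 53.4904 [stop]  node(3,2) S=111.0190 payoff=33.4310 vs cont=34.0242 → 34.0242 [wait]  node(3,3) S=135.5022 payoff=8.9478 vs cont=16.3528 → 16.3528 [wait]  ⇒ S*(3)=90.9596
t_2: node(2,0) S=82.3330 payoff=62.1170 vs cont=61.6677 → 62.1170 [stop]  node(2,1) S=100.4900 payoff=43.9600 vs cont=43.8087 → 43.9600 [stop]  node(2,2) S=122.6512 payoff=21.7988 vs cont=25.2842 → 25.2842 [wait]  ⇒ S*(2)=100.4900
t_1: node(1,0) S=90.9596 payoff=53.4904 vs cont=53.0452 → 53.4904 [stop]  node(1,1) S=111.0190 payoff=33.4310 vs cont=34.6963 → 34.6963 [wait]  ⇒ S*(1)=90.9596
t_0: node(0,0) S=100.4900 payoff=43.9600 vs cont=44.1368 → 44.1368 [wait]  ⇒ S*(0)=-

price = 44.1368
boundary = - 90.9596 100.4900 90.9596 100.4900 111.0190 100.4900 111.0190
tree:
44.1368
53.4904 34.6963
62.1170 43.9600 25.2842
69.9254 53.4904 34.0242 16.3528
76.9933 62.1170 43.9600 23.9070 8.5948
83.3909 69.9254 53.4904 33.4310 14.1491 2.8670
89.1817 76.9933 62.1170 43.9600 22.4119 5.6376 0.0000
94.4233 83.3909 69.9254 53.4904 33.4310 11.0857 0.0000 0.0000
99.1678 89.1817 76.9933 62.1170 43.9600 21.7988 0.0000 0.0000 0.0000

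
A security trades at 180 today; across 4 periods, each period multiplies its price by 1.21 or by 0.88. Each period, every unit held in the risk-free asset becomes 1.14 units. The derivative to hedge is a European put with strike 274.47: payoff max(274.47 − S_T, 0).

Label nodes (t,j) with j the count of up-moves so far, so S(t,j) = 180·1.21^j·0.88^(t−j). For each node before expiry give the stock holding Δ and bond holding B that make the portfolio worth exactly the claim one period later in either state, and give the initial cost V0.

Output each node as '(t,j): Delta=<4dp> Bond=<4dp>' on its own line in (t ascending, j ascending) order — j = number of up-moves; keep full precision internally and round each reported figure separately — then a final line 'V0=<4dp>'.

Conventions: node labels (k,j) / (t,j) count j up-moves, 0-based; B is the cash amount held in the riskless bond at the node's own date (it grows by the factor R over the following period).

Under the risk-neutral measure, an up-move has probability p* = (R−d)/(u−d) = 0.7879 and values discount at R = 1.14.
Expiry values: V(4,0)=166.5248, V(4,1)=126.0454, V(4,2)=70.3862, V(4,3)=0.0000, V(4,4)=0.0000
Node (3,0) S=122.6650: V=(p*·126.0454+(1−p*)·166.5248)/1.14=118.0982; Δ=(126.0454−166.5248)/(148.4246−107.9452)=-1.0000; B=V−Δ·S=240.7632
Node (3,1) S=168.6643: V=(p*·70.3862+(1−p*)·126.0454)/1.14=72.0988; Δ=(70.3862−126.0454)/(204.0838−148.4246)=-1.0000; B=V−Δ·S=240.7632
Node (3,2) S=231.9134: V=(p*·0.0000+(1−p*)·70.3862)/1.14=13.0968; Δ=(0.0000−70.3862)/(280.6153−204.0838)=-0.9197; B=V−Δ·S=226.3883
Node (3,3) S=318.8810: V=(p*·0.0000+(1−p*)·0.0000)/1.14=0.0000; Δ=(0.0000−0.0000)/(385.8460−280.6153)=0.0000; B=V−Δ·S=0.0000
Node (2,0) S=139.3920: V=(p*·72.0988+(1−p*)·118.0982)/1.14=71.8038; Δ=(72.0988−118.0982)/(168.6643−122.6650)=-1.0000; B=V−Δ·S=211.1958
Node (2,1) S=191.6640: V=(p*·13.0968+(1−p*)·72.0988)/1.14=22.4670; Δ=(13.0968−72.0988)/(231.9134−168.6643)=-0.9329; B=V−Δ·S=201.2610
Node (2,2) S=263.5380: V=(p*·0.0000+(1−p*)·13.0968)/1.14=2.4369; Δ=(0.0000−13.0968)/(318.8810−231.9134)=-0.1506; B=V−Δ·S=42.1243
Node (1,0) S=158.4000: V=(p*·22.4670+(1−p*)·71.8038)/1.14=28.8881; Δ=(22.4670−71.8038)/(191.6640−139.3920)=-0.9438; B=V−Δ·S=178.3933
Node (1,1) S=217.8000: V=(p*·2.4369+(1−p*)·22.4670)/1.14=5.8647; Δ=(2.4369−22.4670)/(263.5380−191.6640)=-0.2787; B=V−Δ·S=66.5619
Node (0,0) S=180.0000: V=(p*·5.8647+(1−p*)·28.8881)/1.14=9.4285; Δ=(5.8647−28.8881)/(217.8000−158.4000)=-0.3876; B=V−Δ·S=79.1963
Check: Δ(0,0)·S0 + B(0,0) = 9.4285 = V0.

(0,0): Delta=-0.3876 Bond=79.1963
(1,0): Delta=-0.9438 Bond=178.3933
(1,1): Delta=-0.2787 Bond=66.5619
(2,0): Delta=-1.0000 Bond=211.1958
(2,1): Delta=-0.9329 Bond=201.2610
(2,2): Delta=-0.1506 Bond=42.1243
(3,0): Delta=-1.0000 Bond=240.7632
(3,1): Delta=-1.0000 Bond=240.7632
(3,2): Delta=-0.9197 Bond=226.3883
(3,3): Delta=0.0000 Bond=0.0000
V0=9.4285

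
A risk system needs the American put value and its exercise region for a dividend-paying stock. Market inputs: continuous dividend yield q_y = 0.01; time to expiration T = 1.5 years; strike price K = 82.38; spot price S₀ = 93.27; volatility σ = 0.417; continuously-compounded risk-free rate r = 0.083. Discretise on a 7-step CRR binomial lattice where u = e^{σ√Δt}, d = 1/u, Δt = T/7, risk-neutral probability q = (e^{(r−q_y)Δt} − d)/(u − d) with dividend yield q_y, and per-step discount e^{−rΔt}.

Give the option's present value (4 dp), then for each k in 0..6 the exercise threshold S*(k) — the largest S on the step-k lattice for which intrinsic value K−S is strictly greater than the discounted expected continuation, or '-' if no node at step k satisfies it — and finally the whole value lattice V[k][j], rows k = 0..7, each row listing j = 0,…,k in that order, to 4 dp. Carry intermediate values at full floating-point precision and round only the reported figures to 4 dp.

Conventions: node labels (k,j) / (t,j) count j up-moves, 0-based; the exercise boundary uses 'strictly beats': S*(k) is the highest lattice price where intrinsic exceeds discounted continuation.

Δt=0.21429  u=1.21292  d=0.82445  q=0.49248  discount=0.98237
step 7 (expiry): payoffs max(K−S,0) = 58.2305 46.8516 30.1113 5.4831 0.0000 0.0000 0.0000 0.0000
step 6: (k=6,j=0): S=29.2915, K−S=53.0885, hold=51.6990 ⇒ V=53.0885 exercise | (k=6,j=1): S=43.0932, K−S=39.2868, hold=37.9268 ⇒ V=39.2868 exercise | (k=6,j=2): S=63.3980, K−S=18.9820, hold=17.6655 ⇒ V=18.9820 exercise | (k=6,j=3): S=93.2700, K−S=0.0000, hold=2.7338 ⇒ V=2.7338 continue | (k=6,j=4): S=137.2173, K−S=0.0000, hold=0.0000 ⇒ V=0.0000 continue | (k=6,j=5): S=201.8717, K−S=0.0000, hold=0.0000 ⇒ V=0.0000 continue | (k=6,j=6): S=296.9903, K−S=0.0000, hold=0.0000 ⇒ V=0.0000 continue  boundary S*=63.3980
step 5: (k=5,j=0): S=35.5284, K−S=46.8516, hold=45.4755 ⇒ V=46.8516 exercise | (k=5,j=1): S=52.2687, K−S=30.1113, hold=28.7709 ⇒ V=30.1113 exercise | (k=5,j=2): S=76.8969, K−S=5.4831, hold=10.7866 ⇒ V=10.7866 continue | (k=5,j=3): S=113.1294, K−S=0.0000, hold=1.3630 ⇒ V=1.3630 continue | (k=5,j=4): S=166.4340, K−S=0.0000, hold=0.0000 ⇒ V=0.0000 continue | (k=5,j=5): S=244.8549, K−S=0.0000, hold=0.0000 ⇒ V=0.0000 continue  boundary S*=52.2687
step 4: (k=4,j=0): S=43.0932, K−S=39.2868, hold=37.9268 ⇒ V=39.2868 exercise | (k=4,j=1): S=63.3980, K−S=18.9820, hold=20.2313 ⇒ V=20.2313 continue | (k=4,j=2): S=93.2700, K−S=0.0000, hold=6.0374 ⇒ V=6.0374 continue | (k=4,j=3): S=137.2173, K−S=0.0000, hold=0.6796 ⇒ V=0.6796 continue | (k=4,j=4): S=201.8717, K−S=0.0000, hold=0.0000 ⇒ V=0.0000 continue  boundary S*=43.0932
step 3: (k=3,j=0): S=52.2687, K−S=30.1113, hold=29.3753 ⇒ V=30.1113 exercise | (k=3,j=1): S=76.8969, K−S=5.4831, hold=13.0077 ⇒ V=13.0077 continue | (k=3,j=2): S=113.1294, K−S=0.0000, hold=3.3389 ⇒ V=3.3389 continue | (k=3,j=3): S=166.4340, K−S=0.0000, hold=0.3388 ⇒ V=0.3388 continue  boundary S*=52.2687
step 2: (k=2,j=0): S=63.3980, K−S=18.9820, hold=21.3059 ⇒ V=21.3059 continue | (k=2,j=1): S=93.2700, K−S=0.0000, hold=8.1007 ⇒ V=8.1007 continue | (k=2,j=2): S=137.2173, K−S=0.0000, hold=1.8286 ⇒ V=1.8286 continue  boundary S*=-
step 1: (k=1,j=0): S=76.8969, K−S=5.4831, hold=14.5417 ⇒ V=14.5417 continue | (k=1,j=1): S=113.1294, K−S=0.0000, hold=4.9235 ⇒ V=4.9235 continue  boundary S*=-
step 0: (k=0,j=0): S=93.2700, K−S=0.0000, hold=9.6321 ⇒ V=9.6321 continue  boundary S*=-

price = 9.6321
boundary = - - - 52.2687 43.0932 52.2687 63.3980
tree:
9.6321
14.5417 4.9235
21.3059 8.1007 1.8286
30.1113 13.0077 3.3389 0.3388
39.2868 20.2313 6.0374 0.6796 0.0000
46.8516 30.1113 10.7866 1.3630 0.0000 0.0000
53.0885 39.2868 18.9820 2.7338 0.0000 0.0000 0.0000
58.2305 46.8516 30.1113 5.4831 0.0000 0.0000 0.0000 0.0000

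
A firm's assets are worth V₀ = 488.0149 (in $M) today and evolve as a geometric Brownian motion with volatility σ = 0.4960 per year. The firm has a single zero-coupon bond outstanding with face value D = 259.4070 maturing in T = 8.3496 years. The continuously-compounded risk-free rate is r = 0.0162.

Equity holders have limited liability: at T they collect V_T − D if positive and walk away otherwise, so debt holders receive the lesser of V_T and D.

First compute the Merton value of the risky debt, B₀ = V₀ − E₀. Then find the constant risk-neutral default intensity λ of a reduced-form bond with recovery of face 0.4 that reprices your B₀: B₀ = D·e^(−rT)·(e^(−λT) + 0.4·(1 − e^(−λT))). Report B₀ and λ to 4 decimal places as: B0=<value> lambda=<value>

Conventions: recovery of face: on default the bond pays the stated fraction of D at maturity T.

B0=148.3820 lambda=0.1025

With assets at 488.0149 and a single debt payment of 259.4070 at 8.3496 years:
d₁ = [ln(V₀/D) + (r + σ²/2)T] / (σ√T)
   = [ln(488.0149/259.4070) + (0.0162 + 0.5·0.4960²)·8.3496] / (0.4960·√8.3496)
   = [0.631948 + 1.162331] / 1.433225 = 1.251917
d₂ = d₁ − σ√T = 1.251917 − 1.433225 = -0.181309
N(d₁) = 0.894700,  N(d₂) = 0.428063,  e^(−rT) = 0.873486
E₀ = V₀·N(d₁) − D·e^(−rT)·N(d₂)
   = 488.0149·0.894700 − 259.4070·0.873486·0.428063 = 339.632894
B₀ = V₀ − E₀ = 488.0149 − 339.632894 = 148.382006
e^(−λT) = (B₀·e^(rT)/D − 0.4)/(1 − 0.4) = (148.3820·1.144838/259.4070 − 0.4)/0.6 = 0.42475477
λ = −ln(0.42475477)/8.3496 = 0.102549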